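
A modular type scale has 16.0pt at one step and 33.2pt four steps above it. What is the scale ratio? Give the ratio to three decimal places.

1.200

r⁴ = 33.2 / 16.0, so r = (33.2/16.0)^(1/4).
r = 2.0750^(1/4) ≈ 1.2002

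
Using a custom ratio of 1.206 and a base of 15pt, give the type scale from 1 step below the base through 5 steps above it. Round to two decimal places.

Step -1: 15.0 ÷ 1.206 = 12.44
Step 0: 15pt
Step 1: 15.0 × 1.206 = 18.09
Step 2: 15.0 × 1.206² = 21.82
Step 3: 15.0 × 1.206³ = 26.31
Step 4: 15.0 × 1.206⁴ = 31.73
Step 5: 15.0 × 1.206⁵ = 38.27

12.44pt, 15.00pt, 18.09pt, 21.82pt, 26.31pt, 31.73pt, 38.27pt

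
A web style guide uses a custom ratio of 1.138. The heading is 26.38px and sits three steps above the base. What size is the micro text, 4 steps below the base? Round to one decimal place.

10.7px

26.38 ÷ 1.138⁷ = 26.38 ÷ 2.47170 ≈ 10.673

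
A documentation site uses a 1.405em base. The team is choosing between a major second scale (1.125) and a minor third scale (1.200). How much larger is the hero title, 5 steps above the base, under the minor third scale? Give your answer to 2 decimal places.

Major second: 1.405 × 1.125⁵ = 2.5319em
Minor third: 1.405 × 1.200⁵ = 3.4961em
Difference: 3.4961 − 2.5319 = 0.9642em

0.96em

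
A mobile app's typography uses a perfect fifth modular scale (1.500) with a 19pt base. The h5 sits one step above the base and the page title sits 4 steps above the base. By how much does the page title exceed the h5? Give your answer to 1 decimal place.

Step 1: 19.0 × 1.500 = 28.500pt
Step 4: 19.0 × 1.500⁴ = 96.188pt
Difference: 96.188 − 28.500 = 67.688pt

67.7pt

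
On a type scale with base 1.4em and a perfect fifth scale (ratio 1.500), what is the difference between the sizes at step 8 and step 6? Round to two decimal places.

Step 6: 1.4 × 1.500⁶ = 15.9469em
Step 8: 1.4 × 1.500⁸ = 35.8805em
Difference: 35.8805 − 15.9469 = 19.9336em

19.93em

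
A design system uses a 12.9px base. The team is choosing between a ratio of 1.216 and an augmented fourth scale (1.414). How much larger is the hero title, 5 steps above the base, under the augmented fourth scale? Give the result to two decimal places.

38.62px

At 1.216: 12.9 × 1.216⁵ = 34.2971px
Augmented fourth: 12.9 × 1.414⁵ = 72.9183px
Difference: 72.9183 − 34.2971 = 38.6212px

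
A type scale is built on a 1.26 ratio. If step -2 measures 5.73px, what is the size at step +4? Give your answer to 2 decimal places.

22.93px

Moving from step -2 to step +4 is 6 steps up, so multiply by r⁶.
5.73 × 1.26⁶ = 5.73 × 4.00150 ≈ 22.929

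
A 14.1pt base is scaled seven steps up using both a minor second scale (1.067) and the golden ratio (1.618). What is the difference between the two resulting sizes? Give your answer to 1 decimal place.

387.1pt

Minor second: 14.1 × 1.067⁷ = 22.201pt
Golden ratio: 14.1 × 1.618⁷ = 409.325pt
Difference: 409.325 − 22.201 = 387.124pt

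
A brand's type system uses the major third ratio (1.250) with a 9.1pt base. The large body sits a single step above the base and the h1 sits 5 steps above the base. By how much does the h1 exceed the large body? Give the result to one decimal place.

16.4pt

Step 1: 9.1 × 1.250 = 11.375pt
Step 5: 9.1 × 1.250⁵ = 27.771pt
Difference: 27.771 − 11.375 = 16.396pt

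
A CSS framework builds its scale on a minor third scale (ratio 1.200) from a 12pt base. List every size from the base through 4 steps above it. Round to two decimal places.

Step 0: 12pt
Step 1: 12.0 × 1.200 = 14.40
Step 2: 12.0 × 1.200² = 17.28
Step 3: 12.0 × 1.200³ = 20.74
Step 4: 12.0 × 1.200⁴ = 24.88

12.00pt, 14.40pt, 17.28pt, 20.74pt, 24.88pt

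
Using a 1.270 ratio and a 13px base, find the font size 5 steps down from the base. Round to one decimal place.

Every step multiplies by the scale ratio.
13.0 ÷ 1.270⁵ = 13.0 ÷ 3.30384 ≈ 3.93

3.9px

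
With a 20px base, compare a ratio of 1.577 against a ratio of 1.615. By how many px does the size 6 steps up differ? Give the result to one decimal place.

At 1.577: 20.0 × 1.577⁶ = 307.624px
At 1.615: 20.0 × 1.615⁶ = 354.867px
Difference: 354.867 − 307.624 = 47.243px

47.2px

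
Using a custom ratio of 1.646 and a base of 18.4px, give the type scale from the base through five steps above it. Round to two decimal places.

18.40px, 30.29px, 49.85px, 82.06px, 135.06px, 222.31px

Step 0: 18.4px
Step 1: 18.4 × 1.646 = 30.29
Step 2: 18.4 × 1.646² = 49.85
Step 3: 18.4 × 1.646³ = 82.06
Step 4: 18.4 × 1.646⁴ = 135.06
Step 5: 18.4 × 1.646⁵ = 222.31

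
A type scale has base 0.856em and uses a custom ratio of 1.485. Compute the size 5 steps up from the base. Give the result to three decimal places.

0.856 × 1.485⁵ = 0.856 × 7.22158 ≈ 6.182

6.182em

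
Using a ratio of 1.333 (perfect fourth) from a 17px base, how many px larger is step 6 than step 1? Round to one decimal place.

72.7px

Step 1: 17.0 × 1.333 = 22.661px
Step 6: 17.0 × 1.333⁶ = 95.374px
Difference: 95.374 − 22.661 = 72.713px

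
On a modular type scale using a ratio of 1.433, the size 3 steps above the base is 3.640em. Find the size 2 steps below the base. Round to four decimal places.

0.6024em

Moving from step +3 to step -2 is 5 steps down, so divide by r⁵.
3.640 ÷ 1.433⁵ = 3.640 ÷ 6.04270 ≈ 0.6024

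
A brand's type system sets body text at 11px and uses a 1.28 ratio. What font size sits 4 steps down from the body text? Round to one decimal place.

11.0 ÷ 1.28⁴ = 11.0 ÷ 2.68435 ≈ 4.10

4.1px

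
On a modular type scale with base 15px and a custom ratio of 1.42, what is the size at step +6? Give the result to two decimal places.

122.98px

15.0 × 1.42⁶ = 15.0 × 8.19842 ≈ 122.98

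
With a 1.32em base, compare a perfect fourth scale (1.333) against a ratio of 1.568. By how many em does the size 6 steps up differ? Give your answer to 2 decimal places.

Perfect fourth: 1.32 × 1.333⁶ = 7.4055em
At 1.568: 1.32 × 1.568⁶ = 19.6178em
Difference: 19.6178 − 7.4055 = 12.2123em

12.21em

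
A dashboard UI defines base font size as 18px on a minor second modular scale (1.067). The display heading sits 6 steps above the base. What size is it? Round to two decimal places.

26.56px

18.0 × 1.067⁶ = 18.0 × 1.47566 ≈ 26.56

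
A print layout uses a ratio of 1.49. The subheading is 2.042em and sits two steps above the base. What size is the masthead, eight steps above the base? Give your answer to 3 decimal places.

22.345em

2.042 × 1.49⁶ = 2.042 × 10.94253 ≈ 22.345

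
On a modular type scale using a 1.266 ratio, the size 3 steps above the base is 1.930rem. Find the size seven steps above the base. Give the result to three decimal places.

The gap is 7 − (3) = 4 steps, so the factor is 1.266^4.
1.930 × 1.266⁴ = 1.930 × 2.56883 ≈ 4.958

4.958rem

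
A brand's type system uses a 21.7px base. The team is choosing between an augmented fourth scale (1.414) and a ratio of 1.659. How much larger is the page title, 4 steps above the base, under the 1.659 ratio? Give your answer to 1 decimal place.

Augmented fourth: 21.7 × 1.414⁴ = 86.748px
At 1.659: 21.7 × 1.659⁴ = 164.379px
Difference: 164.379 − 86.748 = 77.631px

77.6px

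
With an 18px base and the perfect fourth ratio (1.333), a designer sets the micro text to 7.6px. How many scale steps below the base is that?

1.333ⁿ = 18 / 7.6 = 2.3684
n = ln(2.3684) / ln(1.333) = 0.8622 / 0.2874 ≈ 3.00

3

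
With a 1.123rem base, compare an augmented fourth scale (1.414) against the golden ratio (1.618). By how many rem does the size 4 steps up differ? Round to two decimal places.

Augmented fourth: 1.123 × 1.414⁴ = 4.4893rem
Golden ratio: 1.123 × 1.618⁴ = 7.6965rem
Difference: 7.6965 − 4.4893 = 3.2072rem

3.21rem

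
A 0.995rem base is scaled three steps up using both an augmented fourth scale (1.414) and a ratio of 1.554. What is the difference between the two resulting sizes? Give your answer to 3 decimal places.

Augmented fourth: 0.995 × 1.414³ = 2.81301rem
At 1.554: 0.995 × 1.554³ = 3.73402rem
Difference: 3.73402 − 2.81301 = 0.92101rem

0.921rem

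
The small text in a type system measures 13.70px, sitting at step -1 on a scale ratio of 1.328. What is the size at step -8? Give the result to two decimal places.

1.88px

13.70 ÷ 1.328⁷ = 13.70 ÷ 7.28428 ≈ 1.881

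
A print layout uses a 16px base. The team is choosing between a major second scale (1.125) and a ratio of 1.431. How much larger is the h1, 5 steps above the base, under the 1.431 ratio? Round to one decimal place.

Major second: 16.0 × 1.125⁵ = 28.833px
At 1.431: 16.0 × 1.431⁵ = 96.010px
Difference: 96.010 − 28.833 = 67.177px

67.2px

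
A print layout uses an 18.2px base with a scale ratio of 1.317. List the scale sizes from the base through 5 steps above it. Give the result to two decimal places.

18.20px, 23.97px, 31.57px, 41.57px, 54.75px, 72.11px

Step 0: 18.2px
Step 1: 18.2 × 1.317 = 23.97
Step 2: 18.2 × 1.317² = 31.57
Step 3: 18.2 × 1.317³ = 41.57
Step 4: 18.2 × 1.317⁴ = 54.75
Step 5: 18.2 × 1.317⁵ = 72.11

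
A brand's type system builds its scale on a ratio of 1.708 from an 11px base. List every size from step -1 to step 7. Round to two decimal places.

Step -1: 11.0 ÷ 1.708 = 6.44
Step 0: 11px
Step 1: 11.0 × 1.708 = 18.79
Step 2: 11.0 × 1.708² = 32.09
Step 3: 11.0 × 1.708³ = 54.81
Step 4: 11.0 × 1.708⁴ = 93.61
Step 5: 11.0 × 1.708⁵ = 159.89
Step 6: 11.0 × 1.708⁶ = 273.10
Step 7: 11.0 × 1.708⁷ = 466.45

6.44px, 11.00px, 18.79px, 32.09px, 54.81px, 93.61px, 159.89px, 273.10px, 466.45px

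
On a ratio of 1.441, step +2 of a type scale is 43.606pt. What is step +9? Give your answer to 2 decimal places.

Moving from step +2 to step +9 is 7 steps up, so multiply by r⁷.
43.606 × 1.441⁷ = 43.606 × 12.90173 ≈ 562.593

562.59pt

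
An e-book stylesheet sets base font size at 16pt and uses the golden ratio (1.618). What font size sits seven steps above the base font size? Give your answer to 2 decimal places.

464.48pt

16.0 × 1.618⁷ = 16.0 × 29.03017 ≈ 464.48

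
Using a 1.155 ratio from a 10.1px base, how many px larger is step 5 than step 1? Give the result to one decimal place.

9.1px

Step 1: 10.1 × 1.155 = 11.665px
Step 5: 10.1 × 1.155⁵ = 20.760px
Difference: 20.760 − 11.665 = 9.095px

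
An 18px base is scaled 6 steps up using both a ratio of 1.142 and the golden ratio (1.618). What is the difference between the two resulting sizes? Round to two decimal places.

At 1.142: 18.0 × 1.142⁶ = 39.9272px
Golden ratio: 18.0 × 1.618⁶ = 322.9562px
Difference: 322.9562 − 39.9272 = 283.0290px

283.03px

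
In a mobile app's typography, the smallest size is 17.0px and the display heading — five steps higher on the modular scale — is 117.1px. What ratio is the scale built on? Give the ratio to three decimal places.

1.471

The ratio satisfies 17.0 × r⁵ = 117.1, so r = (117.1 / 17.0)^(1/5).
r = 6.8882^(1/5) ≈ 1.4710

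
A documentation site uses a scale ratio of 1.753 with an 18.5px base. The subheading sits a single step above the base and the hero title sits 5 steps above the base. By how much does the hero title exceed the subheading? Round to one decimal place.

273.8px

Step 1: 18.5 × 1.753 = 32.430px
Step 5: 18.5 × 1.753⁵ = 306.254px
Difference: 306.254 − 32.430 = 273.824px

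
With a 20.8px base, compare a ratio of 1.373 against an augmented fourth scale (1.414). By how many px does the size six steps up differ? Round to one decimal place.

26.9px

At 1.373: 20.8 × 1.373⁶ = 139.343px
Augmented fourth: 20.8 × 1.414⁶ = 166.249px
Difference: 166.249 − 139.343 = 26.906px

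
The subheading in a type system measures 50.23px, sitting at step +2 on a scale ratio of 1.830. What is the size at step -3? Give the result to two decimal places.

2.45px

The gap is -3 − (2) = -5 steps, so the factor is 1.830^-5.
50.23 ÷ 1.830⁵ = 50.23 ÷ 20.52369 ≈ 2.447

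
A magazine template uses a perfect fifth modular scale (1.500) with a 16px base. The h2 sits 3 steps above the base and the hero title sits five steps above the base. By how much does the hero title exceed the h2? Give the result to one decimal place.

Step 3: 16.0 × 1.500³ = 54.000px
Step 5: 16.0 × 1.500⁵ = 121.500px
Difference: 121.500 − 54.000 = 67.500px

67.5px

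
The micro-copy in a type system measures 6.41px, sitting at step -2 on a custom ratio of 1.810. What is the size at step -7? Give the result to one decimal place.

0.3px

Moving from step -2 to step -7 is 5 steps down, so divide by r⁵.
6.41 ÷ 1.810⁵ = 6.41 ÷ 19.42642 ≈ 0.330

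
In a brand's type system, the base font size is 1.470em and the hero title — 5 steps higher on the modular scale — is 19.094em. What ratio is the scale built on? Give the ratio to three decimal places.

1.670

r⁵ = 19.094 / 1.470, so r = (19.094/1.470)^(1/5).
r = 12.9891^(1/5) ≈ 1.6700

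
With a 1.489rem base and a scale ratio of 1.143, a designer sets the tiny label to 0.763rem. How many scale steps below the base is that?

5

1.143ⁿ = 1.489 / 0.763 = 1.9515
n = ln(1.9515) / ln(1.143) = 0.6686 / 0.1337 ≈ 5.00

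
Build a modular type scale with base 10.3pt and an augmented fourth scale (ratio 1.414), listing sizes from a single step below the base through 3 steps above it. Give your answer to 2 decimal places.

Step -1: 10.3 ÷ 1.414 = 7.28
Step 0: 10.3pt
Step 1: 10.3 × 1.414 = 14.56
Step 2: 10.3 × 1.414² = 20.59
Step 3: 10.3 × 1.414³ = 29.12

7.28pt, 10.30pt, 14.56pt, 20.59pt, 29.12pt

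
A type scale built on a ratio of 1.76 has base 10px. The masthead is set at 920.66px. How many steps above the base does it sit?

1.76ⁿ = 920.66 / 10 = 92.0660
n = ln(92.0660) / ln(1.76) = 4.5225 / 0.5653 ≈ 8.00

8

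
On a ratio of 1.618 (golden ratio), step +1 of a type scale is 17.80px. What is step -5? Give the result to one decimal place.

1.0px

Moving from step +1 to step -5 is 6 steps down, so divide by r⁶.
17.80 ÷ 1.618⁶ = 17.80 ÷ 17.94201 ≈ 0.992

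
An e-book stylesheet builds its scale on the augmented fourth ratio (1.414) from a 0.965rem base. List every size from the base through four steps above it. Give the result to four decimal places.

Step 0: 0.965rem
Step 1: 0.965 × 1.414 = 1.3645
Step 2: 0.965 × 1.414² = 1.9294
Step 3: 0.965 × 1.414³ = 2.7282
Step 4: 0.965 × 1.414⁴ = 3.8577

0.9650rem, 1.3645rem, 1.9294rem, 2.7282rem, 3.8577rem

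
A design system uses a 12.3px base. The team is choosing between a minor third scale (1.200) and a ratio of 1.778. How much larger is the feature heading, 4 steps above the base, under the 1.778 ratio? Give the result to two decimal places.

97.42px

Minor third: 12.3 × 1.200⁴ = 25.5053px
At 1.778: 12.3 × 1.778⁴ = 122.9227px
Difference: 122.9227 − 25.5053 = 97.4174px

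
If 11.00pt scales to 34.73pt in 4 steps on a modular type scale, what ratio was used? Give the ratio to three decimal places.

r⁴ = 34.73 / 11.00, so r = (34.73/11.00)^(1/4).
r = 3.1573^(1/4) ≈ 1.3330

1.333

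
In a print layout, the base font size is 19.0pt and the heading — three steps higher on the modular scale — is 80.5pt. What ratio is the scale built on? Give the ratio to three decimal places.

r³ = 80.5 / 19.0, so r = (80.5/19.0)^(1/3).
r = 4.2368^(1/3) ≈ 1.6181

1.618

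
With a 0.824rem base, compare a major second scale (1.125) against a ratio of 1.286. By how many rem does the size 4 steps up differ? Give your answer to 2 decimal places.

Major second: 0.824 × 1.125⁴ = 1.3199rem
At 1.286: 0.824 × 1.286⁴ = 2.2537rem
Difference: 2.2537 − 1.3199 = 0.9338rem

0.93rem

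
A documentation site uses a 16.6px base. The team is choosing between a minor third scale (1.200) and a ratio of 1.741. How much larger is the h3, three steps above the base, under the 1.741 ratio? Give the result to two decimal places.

58.92px

Minor third: 16.6 × 1.200³ = 28.6848px
At 1.741: 16.6 × 1.741³ = 87.6001px
Difference: 87.6001 − 28.6848 = 58.9153px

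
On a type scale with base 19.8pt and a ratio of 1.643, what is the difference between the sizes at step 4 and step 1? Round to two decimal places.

111.75pt

Step 1: 19.8 × 1.643 = 32.5314pt
Step 4: 19.8 × 1.643⁴ = 144.2831pt
Difference: 144.2831 − 32.5314 = 111.7517pt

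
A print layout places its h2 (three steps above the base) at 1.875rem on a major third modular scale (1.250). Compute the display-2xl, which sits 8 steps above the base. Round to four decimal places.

5.7220rem

1.875 × 1.250⁵ = 1.875 × 3.05176 ≈ 5.7220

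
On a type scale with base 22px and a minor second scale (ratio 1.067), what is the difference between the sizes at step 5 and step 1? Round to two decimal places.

Step 1: 22.0 × 1.067 = 23.4740px
Step 5: 22.0 × 1.067⁵ = 30.4260px
Difference: 30.4260 − 23.4740 = 6.9520px

6.95px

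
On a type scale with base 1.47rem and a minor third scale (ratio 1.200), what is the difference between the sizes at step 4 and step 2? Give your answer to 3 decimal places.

0.931rem

Step 2: 1.47 × 1.200² = 2.11680rem
Step 4: 1.47 × 1.200⁴ = 3.04819rem
Difference: 3.04819 − 2.11680 = 0.93139rem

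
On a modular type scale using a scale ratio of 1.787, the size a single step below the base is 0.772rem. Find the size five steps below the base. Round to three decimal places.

0.772 ÷ 1.787⁴ = 0.772 ÷ 10.19761 ≈ 0.076

0.076rem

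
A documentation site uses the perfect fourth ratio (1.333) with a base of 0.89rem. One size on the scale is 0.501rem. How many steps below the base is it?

2

1.333ⁿ = 0.89 / 0.501 = 1.7764
n = ln(1.7764) / ln(1.333) = 0.5746 / 0.2874 ≈ 2.00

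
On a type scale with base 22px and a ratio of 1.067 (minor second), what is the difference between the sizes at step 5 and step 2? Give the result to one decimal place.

5.4px

Step 2: 22.0 × 1.067² = 25.047px
Step 5: 22.0 × 1.067⁵ = 30.426px
Difference: 30.426 − 25.047 = 5.379px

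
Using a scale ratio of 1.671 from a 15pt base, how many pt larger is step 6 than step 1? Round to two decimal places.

Step 1: 15.0 × 1.671 = 25.0650pt
Step 6: 15.0 × 1.671⁶ = 326.5502pt
Difference: 326.5502 − 25.0650 = 301.4852pt

301.49pt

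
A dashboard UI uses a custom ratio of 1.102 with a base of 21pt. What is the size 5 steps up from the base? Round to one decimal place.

21.0 × 1.102⁵ = 21.0 × 1.62520 ≈ 34.13

34.1pt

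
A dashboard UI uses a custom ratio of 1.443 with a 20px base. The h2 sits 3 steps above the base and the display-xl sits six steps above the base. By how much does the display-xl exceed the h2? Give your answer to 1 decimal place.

Step 3: 20.0 × 1.443³ = 60.094px
Step 6: 20.0 × 1.443⁶ = 180.563px
Difference: 180.563 − 60.094 = 120.469px

120.5px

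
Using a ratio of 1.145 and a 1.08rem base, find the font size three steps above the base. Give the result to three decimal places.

1.621rem

1.08 × 1.145³ = 1.08 × 1.50112 ≈ 1.621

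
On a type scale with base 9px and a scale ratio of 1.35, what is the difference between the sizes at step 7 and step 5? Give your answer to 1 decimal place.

33.2px

Step 5: 9.0 × 1.35⁵ = 40.356px
Step 7: 9.0 × 1.35⁷ = 73.549px
Difference: 73.549 − 40.356 = 33.193px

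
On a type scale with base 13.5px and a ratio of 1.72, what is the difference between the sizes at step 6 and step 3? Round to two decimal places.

280.85px

Step 3: 13.5 × 1.72³ = 68.6940px
Step 6: 13.5 × 1.72⁶ = 349.5461px
Difference: 349.5461 − 68.6940 = 280.8521px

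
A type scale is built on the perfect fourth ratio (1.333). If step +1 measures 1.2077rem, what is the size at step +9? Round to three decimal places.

1.2077 × 1.333⁸ = 1.2077 × 9.96876 ≈ 12.039

12.039rem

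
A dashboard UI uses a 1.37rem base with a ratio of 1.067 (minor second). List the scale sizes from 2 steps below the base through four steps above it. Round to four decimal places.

Step -2: 1.37 ÷ 1.067² = 1.2033
Step -1: 1.37 ÷ 1.067 = 1.2840
Step 0: 1.37rem
Step 1: 1.37 × 1.067 = 1.4618
Step 2: 1.37 × 1.067² = 1.5597
Step 3: 1.37 × 1.067³ = 1.6642
Step 4: 1.37 × 1.067⁴ = 1.7757

1.2033rem, 1.2840rem, 1.3700rem, 1.4618rem, 1.5597rem, 1.6642rem, 1.7757rem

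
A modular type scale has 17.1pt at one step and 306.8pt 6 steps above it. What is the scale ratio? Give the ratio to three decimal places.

r⁶ = 306.8 / 17.1, so r = (306.8/17.1)^(1/6).
r = 17.9415^(1/6) ≈ 1.6180

1.618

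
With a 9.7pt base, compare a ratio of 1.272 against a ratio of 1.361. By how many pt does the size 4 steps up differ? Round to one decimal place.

At 1.272: 9.7 × 1.272⁴ = 25.393pt
At 1.361: 9.7 × 1.361⁴ = 33.282pt
Difference: 33.282 − 25.393 = 7.889pt

7.9pt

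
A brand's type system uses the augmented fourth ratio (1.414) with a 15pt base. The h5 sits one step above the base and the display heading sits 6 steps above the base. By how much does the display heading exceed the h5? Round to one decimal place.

Step 1: 15.0 × 1.414 = 21.210pt
Step 6: 15.0 × 1.414⁶ = 119.891pt
Difference: 119.891 − 21.210 = 98.681pt

98.7pt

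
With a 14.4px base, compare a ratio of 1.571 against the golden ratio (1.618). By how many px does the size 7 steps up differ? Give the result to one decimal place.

77.9px

At 1.571: 14.4 × 1.571⁷ = 340.092px
Golden ratio: 14.4 × 1.618⁷ = 418.034px
Difference: 418.034 − 340.092 = 77.942px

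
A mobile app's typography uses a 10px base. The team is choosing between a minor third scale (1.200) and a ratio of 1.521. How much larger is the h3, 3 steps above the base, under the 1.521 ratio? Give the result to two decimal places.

17.91px

Minor third: 10.0 × 1.200³ = 17.2800px
At 1.521: 10.0 × 1.521³ = 35.1874px
Difference: 35.1874 − 17.2800 = 17.9074px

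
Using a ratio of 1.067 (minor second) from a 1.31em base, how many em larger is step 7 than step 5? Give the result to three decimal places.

Step 5: 1.31 × 1.067⁵ = 1.81173em
Step 7: 1.31 × 1.067⁷ = 2.06263em
Difference: 2.06263 − 1.81173 = 0.25090em

0.251em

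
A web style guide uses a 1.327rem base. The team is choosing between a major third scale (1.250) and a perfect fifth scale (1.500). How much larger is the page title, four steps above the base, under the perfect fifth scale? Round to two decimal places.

Major third: 1.327 × 1.250⁴ = 3.2397rem
Perfect fifth: 1.327 × 1.500⁴ = 6.7179rem
Difference: 6.7179 − 3.2397 = 3.4782rem

3.48rem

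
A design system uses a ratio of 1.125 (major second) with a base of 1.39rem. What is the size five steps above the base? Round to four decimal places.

2.5048rem

Every step multiplies by the scale ratio.
1.39 × 1.125⁵ = 1.39 × 1.80203 ≈ 2.5048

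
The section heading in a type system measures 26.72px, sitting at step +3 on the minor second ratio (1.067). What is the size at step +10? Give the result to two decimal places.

The gap is 10 − (3) = 7 steps, so the factor is 1.067^7.
26.72 × 1.067⁷ = 26.72 × 1.57453 ≈ 42.071

42.07px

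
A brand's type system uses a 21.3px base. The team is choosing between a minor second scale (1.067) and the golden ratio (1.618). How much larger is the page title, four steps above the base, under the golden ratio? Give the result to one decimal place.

Minor second: 21.3 × 1.067⁴ = 27.608px
Golden ratio: 21.3 × 1.618⁴ = 145.980px
Difference: 145.980 − 27.608 = 118.372px

118.4px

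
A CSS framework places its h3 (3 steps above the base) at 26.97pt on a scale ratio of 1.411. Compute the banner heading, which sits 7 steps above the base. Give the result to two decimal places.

Moving from step +3 to step +7 is 4 steps up, so multiply by r⁴.
26.97 × 1.411⁴ = 26.97 × 3.96377 ≈ 106.903

106.90pt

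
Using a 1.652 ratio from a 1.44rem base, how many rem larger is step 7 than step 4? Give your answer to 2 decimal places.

37.63rem

Step 4: 1.44 × 1.652⁴ = 10.7251rem
Step 7: 1.44 × 1.652⁷ = 48.3540rem
Difference: 48.3540 − 10.7251 = 37.6289rem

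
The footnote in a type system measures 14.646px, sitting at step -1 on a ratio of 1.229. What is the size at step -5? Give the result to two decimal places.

6.42px

14.646 ÷ 1.229⁴ = 14.646 ÷ 2.28143 ≈ 6.420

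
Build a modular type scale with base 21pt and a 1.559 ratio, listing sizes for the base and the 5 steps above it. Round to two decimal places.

Step 0: 21pt
Step 1: 21.0 × 1.559 = 32.74
Step 2: 21.0 × 1.559² = 51.04
Step 3: 21.0 × 1.559³ = 79.57
Step 4: 21.0 × 1.559⁴ = 124.05
Step 5: 21.0 × 1.559⁵ = 193.40

21.00pt, 32.74pt, 51.04pt, 79.57pt, 124.05pt, 193.40pt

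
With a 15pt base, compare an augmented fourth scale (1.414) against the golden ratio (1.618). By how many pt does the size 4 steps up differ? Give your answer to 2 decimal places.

42.84pt

Augmented fourth: 15.0 × 1.414⁴ = 59.9638pt
Golden ratio: 15.0 × 1.618⁴ = 102.8029pt
Difference: 102.8029 − 59.9638 = 42.8391pt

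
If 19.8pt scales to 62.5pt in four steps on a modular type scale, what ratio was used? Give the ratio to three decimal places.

1.333

r⁴ = 62.5 / 19.8, so r = (62.5/19.8)^(1/4).
r = 3.1566^(1/4) ≈ 1.3329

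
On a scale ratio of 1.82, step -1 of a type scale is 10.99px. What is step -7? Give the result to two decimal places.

10.99 ÷ 1.82⁶ = 10.99 ÷ 36.34363 ≈ 0.302

0.30px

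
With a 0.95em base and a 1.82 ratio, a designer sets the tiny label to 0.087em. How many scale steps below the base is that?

4

1.82ⁿ = 0.95 / 0.087 = 10.9195
n = ln(10.9195) / ln(1.82) = 2.3906 / 0.5988 ≈ 3.99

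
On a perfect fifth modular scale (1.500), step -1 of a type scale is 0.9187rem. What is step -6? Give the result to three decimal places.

The gap is -6 − (-1) = -5 steps, so the factor is 1.500^-5.
0.9187 ÷ 1.500⁵ = 0.9187 ÷ 7.59375 ≈ 0.121

0.121rem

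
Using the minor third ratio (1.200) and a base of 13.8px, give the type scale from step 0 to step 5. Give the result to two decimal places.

Step 0: 13.8px
Step 1: 13.8 × 1.200 = 16.56
Step 2: 13.8 × 1.200² = 19.87
Step 3: 13.8 × 1.200³ = 23.85
Step 4: 13.8 × 1.200⁴ = 28.62
Step 5: 13.8 × 1.200⁵ = 34.34

13.80px, 16.56px, 19.87px, 23.85px, 28.62px, 34.34px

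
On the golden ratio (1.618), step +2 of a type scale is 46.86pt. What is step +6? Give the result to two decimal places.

321.16pt

46.86 × 1.618⁴ = 46.86 × 6.85353 ≈ 321.156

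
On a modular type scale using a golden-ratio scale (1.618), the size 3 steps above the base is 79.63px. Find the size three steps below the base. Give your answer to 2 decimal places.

Moving from step +3 to step -3 is 6 steps down, so divide by r⁶.
79.63 ÷ 1.618⁶ = 79.63 ÷ 17.94201 ≈ 4.438

4.44px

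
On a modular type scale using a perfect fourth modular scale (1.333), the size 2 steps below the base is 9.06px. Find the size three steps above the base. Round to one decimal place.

9.06 × 1.333⁵ = 9.06 × 4.20873 ≈ 38.131

38.1px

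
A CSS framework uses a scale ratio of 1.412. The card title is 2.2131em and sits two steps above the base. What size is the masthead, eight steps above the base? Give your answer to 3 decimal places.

17.539em

The gap is 8 − (2) = 6 steps, so the factor is 1.412^6.
2.2131 × 1.412⁶ = 2.2131 × 7.92516 ≈ 17.539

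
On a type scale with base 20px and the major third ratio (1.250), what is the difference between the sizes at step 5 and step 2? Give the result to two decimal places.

Step 2: 20.0 × 1.250² = 31.2500px
Step 5: 20.0 × 1.250⁵ = 61.0352px
Difference: 61.0352 − 31.2500 = 29.7852px

29.79px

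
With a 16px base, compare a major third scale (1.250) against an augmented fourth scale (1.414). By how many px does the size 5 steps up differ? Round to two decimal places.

Major third: 16.0 × 1.250⁵ = 48.8281px
Augmented fourth: 16.0 × 1.414⁵ = 90.4413px
Difference: 90.4413 − 48.8281 = 41.6132px

41.61px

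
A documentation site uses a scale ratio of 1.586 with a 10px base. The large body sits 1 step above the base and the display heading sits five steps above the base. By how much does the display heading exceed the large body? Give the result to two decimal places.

Step 1: 10.0 × 1.586 = 15.8600px
Step 5: 10.0 × 1.586⁵ = 100.3497px
Difference: 100.3497 − 15.8600 = 84.4897px

84.49px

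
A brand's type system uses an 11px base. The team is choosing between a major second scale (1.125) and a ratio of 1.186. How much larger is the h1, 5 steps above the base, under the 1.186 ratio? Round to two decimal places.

5.99px

Major second: 11.0 × 1.125⁵ = 19.8224px
At 1.186: 11.0 × 1.186⁵ = 25.8117px
Difference: 25.8117 − 19.8224 = 5.9893px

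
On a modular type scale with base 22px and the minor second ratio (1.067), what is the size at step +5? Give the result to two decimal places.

Each step on a modular scale multiplies by the ratio, so the size n steps from the base is base × ratioⁿ.
22.0 × 1.067⁵ = 22.0 × 1.38300 ≈ 30.43

30.43px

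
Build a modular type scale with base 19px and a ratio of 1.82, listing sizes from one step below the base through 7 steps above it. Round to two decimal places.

Step -1: 19.0 ÷ 1.82 = 10.44
Step 0: 19px
Step 1: 19.0 × 1.82 = 34.58
Step 2: 19.0 × 1.82² = 62.94
Step 3: 19.0 × 1.82³ = 114.54
Step 4: 19.0 × 1.82⁴ = 208.47
Step 5: 19.0 × 1.82⁵ = 379.41
Step 6: 19.0 × 1.82⁶ = 690.53
Step 7: 19.0 × 1.82⁷ = 1256.76

10.44px, 19.00px, 34.58px, 62.94px, 114.54px, 208.47px, 379.41px, 690.53px, 1256.76px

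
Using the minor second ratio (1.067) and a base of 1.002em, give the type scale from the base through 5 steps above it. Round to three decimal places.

Step 0: 1.002em
Step 1: 1.002 × 1.067 = 1.069
Step 2: 1.002 × 1.067² = 1.141
Step 3: 1.002 × 1.067³ = 1.217
Step 4: 1.002 × 1.067⁴ = 1.299
Step 5: 1.002 × 1.067⁵ = 1.386

1.002em, 1.069em, 1.141em, 1.217em, 1.299em, 1.386em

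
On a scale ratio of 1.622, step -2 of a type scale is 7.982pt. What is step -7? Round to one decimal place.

0.7pt

7.982 ÷ 1.622⁵ = 7.982 ÷ 11.22676 ≈ 0.711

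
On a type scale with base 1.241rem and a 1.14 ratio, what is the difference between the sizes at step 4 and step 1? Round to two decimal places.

0.68rem

Step 1: 1.241 × 1.14 = 1.4147rem
Step 4: 1.241 × 1.14⁴ = 2.0960rem
Difference: 2.0960 − 1.4147 = 0.6813rem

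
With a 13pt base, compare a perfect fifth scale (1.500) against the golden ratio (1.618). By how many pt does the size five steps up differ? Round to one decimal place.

45.4pt

Perfect fifth: 13.0 × 1.500⁵ = 98.719pt
Golden ratio: 13.0 × 1.618⁵ = 144.157pt
Difference: 144.157 − 98.719 = 45.438pt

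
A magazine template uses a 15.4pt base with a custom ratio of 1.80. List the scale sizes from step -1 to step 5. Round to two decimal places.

Step -1: 15.4 ÷ 1.80 = 8.56
Step 0: 15.4pt
Step 1: 15.4 × 1.80 = 27.72
Step 2: 15.4 × 1.80² = 49.90
Step 3: 15.4 × 1.80³ = 89.81
Step 4: 15.4 × 1.80⁴ = 161.66
Step 5: 15.4 × 1.80⁵ = 290.99

8.56pt, 15.40pt, 27.72pt, 49.90pt, 89.81pt, 161.66pt, 290.99pt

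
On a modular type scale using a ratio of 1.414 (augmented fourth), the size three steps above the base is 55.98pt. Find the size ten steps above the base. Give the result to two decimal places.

Moving from step +3 to step +10 is 7 steps up, so multiply by r⁷.
55.98 × 1.414⁷ = 55.98 × 11.30175 ≈ 632.672

632.67pt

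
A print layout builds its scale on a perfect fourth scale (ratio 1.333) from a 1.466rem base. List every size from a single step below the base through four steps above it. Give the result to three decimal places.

1.100rem, 1.466rem, 1.954rem, 2.605rem, 3.472rem, 4.629rem

Step -1: 1.466 ÷ 1.333 = 1.100
Step 0: 1.466rem
Step 1: 1.466 × 1.333 = 1.954
Step 2: 1.466 × 1.333² = 2.605
Step 3: 1.466 × 1.333³ = 3.472
Step 4: 1.466 × 1.333⁴ = 4.629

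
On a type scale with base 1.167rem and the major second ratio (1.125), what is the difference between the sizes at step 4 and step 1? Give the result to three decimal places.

Step 1: 1.167 × 1.125 = 1.31288rem
Step 4: 1.167 × 1.125⁴ = 1.86931rem
Difference: 1.86931 − 1.31288 = 0.55643rem

0.556rem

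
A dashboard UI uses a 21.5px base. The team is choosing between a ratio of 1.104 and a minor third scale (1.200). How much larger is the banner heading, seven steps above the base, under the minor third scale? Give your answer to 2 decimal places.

At 1.104: 21.5 × 1.104⁷ = 42.9756px
Minor third: 21.5 × 1.200⁷ = 77.0384px
Difference: 77.0384 − 42.9756 = 34.0628px

34.06px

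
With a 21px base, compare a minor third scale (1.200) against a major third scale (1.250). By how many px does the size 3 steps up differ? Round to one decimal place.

4.7px

Minor third: 21.0 × 1.200³ = 36.288px
Major third: 21.0 × 1.250³ = 41.016px
Difference: 41.016 − 36.288 = 4.728px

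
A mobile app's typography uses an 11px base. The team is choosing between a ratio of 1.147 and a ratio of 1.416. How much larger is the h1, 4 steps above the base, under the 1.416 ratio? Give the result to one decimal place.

25.2px

At 1.147: 11.0 × 1.147⁴ = 19.039px
At 1.416: 11.0 × 1.416⁴ = 44.223px
Difference: 44.223 − 19.039 = 25.184px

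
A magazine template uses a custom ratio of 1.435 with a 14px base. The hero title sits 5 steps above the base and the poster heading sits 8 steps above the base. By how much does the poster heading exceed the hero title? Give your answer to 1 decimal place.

166.5px

Step 5: 14.0 × 1.435⁵ = 85.190px
Step 8: 14.0 × 1.435⁸ = 251.735px
Difference: 251.735 − 85.190 = 166.545px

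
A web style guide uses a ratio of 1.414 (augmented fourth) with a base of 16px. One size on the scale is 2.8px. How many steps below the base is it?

1.414ⁿ = 16 / 2.8 = 5.7143
n = ln(5.7143) / ln(1.414) = 1.7430 / 0.3464 ≈ 5.03

5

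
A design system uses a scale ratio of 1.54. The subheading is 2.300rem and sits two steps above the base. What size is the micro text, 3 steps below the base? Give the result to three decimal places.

Moving from step +2 to step -3 is 5 steps down, so divide by r⁵.
2.300 ÷ 1.54⁵ = 2.300 ÷ 8.66171 ≈ 0.266

0.266rem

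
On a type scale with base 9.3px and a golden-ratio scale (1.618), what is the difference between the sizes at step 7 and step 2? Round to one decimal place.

Step 2: 9.3 × 1.618² = 24.347px
Step 7: 9.3 × 1.618⁷ = 269.981px
Difference: 269.981 − 24.347 = 245.634px

245.6px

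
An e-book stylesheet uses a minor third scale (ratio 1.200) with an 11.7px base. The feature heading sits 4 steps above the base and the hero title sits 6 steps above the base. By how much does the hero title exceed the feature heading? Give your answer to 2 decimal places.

Step 4: 11.7 × 1.200⁴ = 24.2611px
Step 6: 11.7 × 1.200⁶ = 34.9360px
Difference: 34.9360 − 24.2611 = 10.6749px

10.67px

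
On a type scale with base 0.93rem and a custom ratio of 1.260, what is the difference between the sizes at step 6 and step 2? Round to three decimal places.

Step 2: 0.93 × 1.260² = 1.47647rem
Step 6: 0.93 × 1.260⁶ = 3.72140rem
Difference: 3.72140 − 1.47647 = 2.24493rem

2.245rem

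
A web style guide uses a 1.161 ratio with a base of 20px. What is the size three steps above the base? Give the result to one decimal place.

31.3px

20.0 × 1.161³ = 20.0 × 1.56494 ≈ 31.30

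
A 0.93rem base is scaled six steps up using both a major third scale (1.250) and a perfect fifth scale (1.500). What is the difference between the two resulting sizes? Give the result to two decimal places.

Major third: 0.93 × 1.250⁶ = 3.5477rem
Perfect fifth: 0.93 × 1.500⁶ = 10.5933rem
Difference: 10.5933 − 3.5477 = 7.0456rem

7.05rem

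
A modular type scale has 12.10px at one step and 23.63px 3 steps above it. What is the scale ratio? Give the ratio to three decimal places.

1.250

r³ = 23.63 / 12.10, so r = (23.63/12.10)^(1/3).
r = 1.9529^(1/3) ≈ 1.2500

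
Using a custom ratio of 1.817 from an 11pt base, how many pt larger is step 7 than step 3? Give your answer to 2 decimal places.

Step 3: 11.0 × 1.817³ = 65.9869pt
Step 7: 11.0 × 1.817⁷ = 719.2455pt
Difference: 719.2455 − 65.9869 = 653.2586pt

653.26pt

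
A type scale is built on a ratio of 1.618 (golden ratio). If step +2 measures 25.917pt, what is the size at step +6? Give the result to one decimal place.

Moving from step +2 to step +6 is 4 steps up, so multiply by r⁴.
25.917 × 1.618⁴ = 25.917 × 6.85353 ≈ 177.623

177.6pt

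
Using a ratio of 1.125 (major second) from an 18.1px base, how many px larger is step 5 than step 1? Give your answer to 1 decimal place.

Step 1: 18.1 × 1.125 = 20.363px
Step 5: 18.1 × 1.125⁵ = 32.617px
Difference: 32.617 − 20.363 = 12.254px

12.3px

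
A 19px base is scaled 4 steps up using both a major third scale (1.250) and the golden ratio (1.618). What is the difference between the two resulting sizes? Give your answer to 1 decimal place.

Major third: 19.0 × 1.250⁴ = 46.387px
Golden ratio: 19.0 × 1.618⁴ = 130.217px
Difference: 130.217 − 46.387 = 83.830px

83.8px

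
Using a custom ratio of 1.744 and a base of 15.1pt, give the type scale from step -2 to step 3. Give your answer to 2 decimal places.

Step -2: 15.1 ÷ 1.744² = 4.96
Step -1: 15.1 ÷ 1.744 = 8.66
Step 0: 15.1pt
Step 1: 15.1 × 1.744 = 26.33
Step 2: 15.1 × 1.744² = 45.93
Step 3: 15.1 × 1.744³ = 80.10

4.96pt, 8.66pt, 15.10pt, 26.33pt, 45.93pt, 80.10pt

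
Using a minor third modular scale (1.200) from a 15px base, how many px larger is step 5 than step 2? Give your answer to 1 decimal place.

15.7px

Step 2: 15.0 × 1.200² = 21.600px
Step 5: 15.0 × 1.200⁵ = 37.325px
Difference: 37.325 − 21.600 = 15.725px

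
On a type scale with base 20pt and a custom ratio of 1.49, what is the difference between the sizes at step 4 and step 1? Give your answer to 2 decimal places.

68.78pt

Step 1: 20.0 × 1.49 = 29.8000pt
Step 4: 20.0 × 1.49⁴ = 98.5769pt
Difference: 98.5769 − 29.8000 = 68.7769pt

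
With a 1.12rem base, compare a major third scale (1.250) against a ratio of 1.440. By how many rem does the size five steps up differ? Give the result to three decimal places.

3.517rem

Major third: 1.12 × 1.250⁵ = 3.41797rem
At 1.440: 1.12 × 1.440⁵ = 6.93474rem
Difference: 6.93474 − 3.41797 = 3.51677rem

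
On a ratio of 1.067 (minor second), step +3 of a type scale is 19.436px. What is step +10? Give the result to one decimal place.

30.6px

Moving from step +3 to step +10 is 7 steps up, so multiply by r⁷.
19.436 × 1.067⁷ = 19.436 × 1.57453 ≈ 30.603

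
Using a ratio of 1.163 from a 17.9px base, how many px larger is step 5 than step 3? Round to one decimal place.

Step 3: 17.9 × 1.163³ = 28.157px
Step 5: 17.9 × 1.163⁵ = 38.085px
Difference: 38.085 − 28.157 = 9.928px

9.9px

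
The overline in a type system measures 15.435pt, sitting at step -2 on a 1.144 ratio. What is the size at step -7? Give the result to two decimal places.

7.88pt

Moving from step -2 to step -7 is 5 steps down, so divide by r⁵.
15.435 ÷ 1.144⁵ = 15.435 ÷ 1.95943 ≈ 7.877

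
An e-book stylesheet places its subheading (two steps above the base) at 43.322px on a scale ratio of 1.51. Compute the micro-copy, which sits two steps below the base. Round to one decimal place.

43.322 ÷ 1.51⁴ = 43.322 ÷ 5.19886 ≈ 8.333

8.3px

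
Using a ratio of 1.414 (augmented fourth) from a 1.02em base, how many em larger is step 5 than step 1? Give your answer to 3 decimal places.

Step 1: 1.02 × 1.414 = 1.44228em
Step 5: 1.02 × 1.414⁵ = 5.76564em
Difference: 5.76564 − 1.44228 = 4.32336em

4.323em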